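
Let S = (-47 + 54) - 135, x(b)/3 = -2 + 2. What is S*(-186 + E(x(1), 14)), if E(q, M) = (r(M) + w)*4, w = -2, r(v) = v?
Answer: 17664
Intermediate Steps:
x(b) = 0 (x(b) = 3*(-2 + 2) = 3*0 = 0)
E(q, M) = -8 + 4*M (E(q, M) = (M - 2)*4 = (-2 + M)*4 = -8 + 4*M)
S = -128 (S = 7 - 135 = -128)
S*(-186 + E(x(1), 14)) = -128*(-186 + (-8 + 4*14)) = -128*(-186 + (-8 + 56)) = -128*(-186 + 48) = -128*(-138) = 17664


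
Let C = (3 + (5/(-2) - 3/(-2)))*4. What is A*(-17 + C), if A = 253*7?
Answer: -15939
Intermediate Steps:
A = 1771
C = 8 (C = (3 + (5*(-1/2) - 3*(-1/2)))*4 = (3 + (-5/2 + 3/2))*4 = (3 - 1)*4 = 2*4 = 8)
A*(-17 + C) = 1771*(-17 + 8) = 1771*(-9) = -15939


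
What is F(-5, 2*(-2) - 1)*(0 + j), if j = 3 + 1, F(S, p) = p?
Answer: -20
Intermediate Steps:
j = 4
F(-5, 2*(-2) - 1)*(0 + j) = (2*(-2) - 1)*(0 + 4) = (-4 - 1)*4 = -5*4 = -20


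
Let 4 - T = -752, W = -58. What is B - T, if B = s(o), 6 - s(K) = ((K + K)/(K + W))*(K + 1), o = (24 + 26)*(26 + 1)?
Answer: -1154175/323 ≈ -3573.3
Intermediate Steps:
o = 1350 (o = 50*27 = 1350)
T = 756 (T = 4 - 1*(-752) = 4 + 752 = 756)
s(K) = 6 - 2*K*(1 + K)/(-58 + K) (s(K) = 6 - (K + K)/(K - 58)*(K + 1) = 6 - (2*K)/(-58 + K)*(1 + K) = 6 - 2*K/(-58 + K)*(1 + K) = 6 - 2*K*(1 + K)/(-58 + K))
B = -909987/323 (B = 2*(-174 - 1*1350² + 2*1350)/(-58 + 1350) = 2*(-174 - 1*1822500 + 2700)/1292 = 2*(1/1292)*(-174 - 1822500 + 2700) = 2*(1/1292)*(-1819974) = -909987/323 ≈ -2817.3)
B - T = -909987/323 - 1*756 = -909987/323 - 756 = -1154175/323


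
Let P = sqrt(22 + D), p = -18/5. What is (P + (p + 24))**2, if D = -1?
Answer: 10929/25 + 204*sqrt(21)/5 ≈ 624.13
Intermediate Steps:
p = -18/5 (p = -18*1/5 = -18/5 ≈ -3.6000)
P = sqrt(21) (P = sqrt(22 - 1) = sqrt(21) ≈ 4.5826)
(P + (p + 24))**2 = (sqrt(21) + (-18/5 + 24))**2 = (sqrt(21) + 102/5)**2 = (102/5 + sqrt(21))**2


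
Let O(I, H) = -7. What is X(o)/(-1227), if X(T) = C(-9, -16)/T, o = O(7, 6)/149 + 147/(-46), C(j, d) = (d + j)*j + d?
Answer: 1432486/27270075 ≈ 0.052530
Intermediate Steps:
C(j, d) = d + j*(d + j) (C(j, d) = j*(d + j) + d = d + j*(d + j))
o = -22225/6854 (o = -7/149 + 147/(-46) = -7*1/149 + 147*(-1/46) = -7/149 - 147/46 = -22225/6854 ≈ -3.2426)
X(T) = 209/T (X(T) = (-16 + (-9)² - 16*(-9))/T = (-16 + 81 + 144)/T = 209/T)
X(o)/(-1227) = (209/(-22225/6854))/(-1227) = (209*(-6854/22225))*(-1/1227) = -1432486/22225*(-1/1227) = 1432486/27270075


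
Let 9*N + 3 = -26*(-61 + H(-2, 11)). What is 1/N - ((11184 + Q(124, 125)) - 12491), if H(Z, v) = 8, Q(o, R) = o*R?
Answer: -19515366/1375 ≈ -14193.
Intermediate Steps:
Q(o, R) = R*o
N = 1375/9 (N = -⅓ + (-26*(-61 + 8))/9 = -⅓ + (-26*(-53))/9 = -⅓ + (⅑)*1378 = -⅓ + 1378/9 = 1375/9 ≈ 152.78)
1/N - ((11184 + Q(124, 125)) - 12491) = 1/(1375/9) - ((11184 + 125*124) - 12491) = 9/1375 - ((11184 + 15500) - 12491) = 9/1375 - (26684 - 12491) = 9/1375 - 1*14193 = 9/1375 - 14193 = -19515366/1375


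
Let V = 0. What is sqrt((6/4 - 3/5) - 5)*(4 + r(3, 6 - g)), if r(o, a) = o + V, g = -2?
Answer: 7*I*sqrt(410)/10 ≈ 14.174*I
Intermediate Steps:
r(o, a) = o (r(o, a) = o + 0 = o)
sqrt((6/4 - 3/5) - 5)*(4 + r(3, 6 - g)) = sqrt((6/4 - 3/5) - 5)*(4 + 3) = sqrt((6*(1/4) - 3*1/5) - 5)*7 = sqrt((3/2 - 3/5) - 5)*7 = sqrt(9/10 - 5)*7 = sqrt(-41/10)*7 = (I*sqrt(410)/10)*7 = 7*I*sqrt(410)/10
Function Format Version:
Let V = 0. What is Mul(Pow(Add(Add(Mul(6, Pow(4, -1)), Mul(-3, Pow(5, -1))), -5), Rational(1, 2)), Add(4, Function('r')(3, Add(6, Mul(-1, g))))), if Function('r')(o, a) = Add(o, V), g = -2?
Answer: Mul(Rational(7, 10), I, Pow(410, Rational(1, 2))) ≈ Mul(14.174, I)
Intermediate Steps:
Function('r')(o, a) = o (Function('r')(o, a) = Add(o, 0) = o)
Mul(Pow(Add(Add(Mul(6, Pow(4, -1)), Mul(-3, Pow(5, -1))), -5), Rational(1, 2)), Add(4, Function('r')(3, Add(6, Mul(-1, g))))) = Mul(Pow(Add(Add(Mul(6, Pow(4, -1)), Mul(-3, Pow(5, -1))), -5), Rational(1, 2)), Add(4, 3)) = Mul(Pow(Add(Add(Mul(6, Rational(1, 4)), Mul(-3, Rational(1, 5))), -5), Rational(1, 2)), 7) = Mul(Pow(Add(Add(Rational(3, 2), Rational(-3, 5)), -5), Rational(1, 2)), 7) = Mul(Pow(Add(Rational(9, 10), -5), Rational(1, 2)), 7) = Mul(Pow(Rational(-41, 10), Rational(1, 2)), 7) = Mul(Mul(Rational(1, 10), I, Pow(410, Rational(1, 2))), 7) = Mul(Rational(7, 10), I, Pow(410, Rational(1, 2)))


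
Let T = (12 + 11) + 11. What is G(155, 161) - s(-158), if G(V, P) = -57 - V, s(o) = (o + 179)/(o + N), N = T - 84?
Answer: -44075/208 ≈ -211.90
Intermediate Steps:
T = 34 (T = 23 + 11 = 34)
N = -50 (N = 34 - 84 = -50)
s(o) = (179 + o)/(-50 + o) (s(o) = (o + 179)/(o - 50) = (179 + o)/(-50 + o))
G(155, 161) - s(-158) = (-57 - 1*155) - (179 - 158)/(-50 - 158) = (-57 - 155) - 21/(-208) = -212 - (-1)*21/208 = -212 - 1*(-21/208) = -212 + 21/208 = -44075/208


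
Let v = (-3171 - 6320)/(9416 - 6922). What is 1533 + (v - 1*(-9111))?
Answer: 26536645/2494 ≈ 10640.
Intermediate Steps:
v = -9491/2494 ≈ -3.8055
1533 + (v - 1*(-9111)) = 1533 + (-9491/2494 - 1*(-9111)) = 1533 + (-9491/2494 + 9111) = 1533 + 22713343/2494 = 26536645/2494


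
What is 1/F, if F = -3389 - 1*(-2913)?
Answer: -1/476 ≈ -0.0021008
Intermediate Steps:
F = -476 (F = -3389 + 2913 = -476)
1/F = 1/(-476) = -1/476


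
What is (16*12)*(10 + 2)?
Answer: 2304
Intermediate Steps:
(16*12)*(10 + 2) = 192*12 = 2304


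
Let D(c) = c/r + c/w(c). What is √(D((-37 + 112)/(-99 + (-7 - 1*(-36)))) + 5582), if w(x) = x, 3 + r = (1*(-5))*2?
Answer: √184934022/182 ≈ 74.720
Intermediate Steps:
r = -13 (r = -3 + (1*(-5))*2 = -3 - 5*2 = -3 - 10 = -13)
D(c) = 1 - c/13 (D(c) = c/(-13) + c/c = c*(-1/13) + 1 = -c/13 + 1 = 1 - c/13)
√(D((-37 + 112)/(-99 + (-7 - 1*(-36)))) + 5582) = √((1 - (-37 + 112)/(13*(-99 + (-7 - 1*(-36))))) + 5582) = √((1 - 75/(13*(-99 + (-7 + 36)))) + 5582) = √((1 - 75/(13*(-99 + 29))) + 5582) = √((1 - 75/(13*(-70))) + 5582) = √((1 - 75*(-1)/(13*70)) + 5582) = √((1 - 1/13*(-15/14)) + 5582) = √((1 + 15/182) + 5582) = √(197/182 + 5582) = √(1016121/182) = √184934022/182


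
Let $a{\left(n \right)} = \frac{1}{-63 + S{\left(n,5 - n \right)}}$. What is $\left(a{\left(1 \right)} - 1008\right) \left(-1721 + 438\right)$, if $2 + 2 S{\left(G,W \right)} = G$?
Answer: $\frac{164247094}{127} \approx 1.2933 \cdot 10^{6}$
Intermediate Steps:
$S{\left(G,W \right)} = -1 + \frac{G}{2}$
$a{\left(n \right)} = \frac{1}{-64 + \frac{n}{2}}$ ($a{\left(n \right)} = \frac{1}{-63 + \left(-1 + \frac{n}{2}\right)} = \frac{1}{-64 + \frac{n}{2}}$)
$\left(a{\left(1 \right)} - 1008\right) \left(-1721 + 438\right) = \left(\frac{2}{-128 + 1} - 1008\right) \left(-1721 + 438\right) = \left(\frac{2}{-127} - 1008\right) \left(-1283\right) = \left(2 \left(- \frac{1}{127}\right) - 1008\right) \left(-1283\right) = \left(- \frac{2}{127} - 1008\right) \left(-1283\right) = \left(- \frac{128018}{127}\right) \left(-1283\right) = \frac{164247094}{127}$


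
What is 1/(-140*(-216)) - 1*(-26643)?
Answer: 805684321/30240 ≈ 26643.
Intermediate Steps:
1/(-140*(-216)) - 1*(-26643) = 1/30240 + 26643 = 805684321/30240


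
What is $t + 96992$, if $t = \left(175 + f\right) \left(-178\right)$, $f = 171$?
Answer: $35404$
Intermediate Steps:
$t = -61588$ ($t = \left(175 + 171\right) \left(-178\right) = 346 \left(-178\right) = -61588$)
$t + 96992 = -61588 + 96992 = 35404$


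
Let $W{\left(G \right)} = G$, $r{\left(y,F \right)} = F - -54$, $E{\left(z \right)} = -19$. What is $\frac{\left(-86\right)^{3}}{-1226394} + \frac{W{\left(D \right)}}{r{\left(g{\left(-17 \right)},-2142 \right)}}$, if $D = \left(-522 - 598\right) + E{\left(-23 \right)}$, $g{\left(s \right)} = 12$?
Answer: $\frac{151385983}{142261704} \approx 1.0641$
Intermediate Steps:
$r{\left(y,F \right)} = 54 + F$ ($r{\left(y,F \right)} = F + 54 = 54 + F$)
$D = -1139$ ($D = \left(-522 - 598\right) - 19 = -1120 - 19 = -1139$)
$\frac{\left(-86\right)^{3}}{-1226394} + \frac{W{\left(D \right)}}{r{\left(g{\left(-17 \right)},-2142 \right)}} = \frac{\left(-86\right)^{3}}{-1226394} - \frac{1139}{54 - 2142} = \left(-636056\right) \left(- \frac{1}{1226394}\right) - \frac{1139}{-2088} = \frac{318028}{613197} - - \frac{1139}{2088} = \frac{318028}{613197} + \frac{1139}{2088} = \frac{151385983}{142261704}$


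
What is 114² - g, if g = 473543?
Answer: -460547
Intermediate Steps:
114² - g = 114² - 1*473543 = 12996 - 473543 = -460547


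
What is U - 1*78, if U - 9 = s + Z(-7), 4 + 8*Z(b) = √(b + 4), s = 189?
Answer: 239/2 + I*√3/8 ≈ 119.5 + 0.21651*I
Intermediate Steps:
Z(b) = -½ + √(4 + b)/8 (Z(b) = -½ + √(b + 4)/8 = -½ + √(4 + b)/8)
U = 395/2 + I*√3/8 (U = 9 + (189 + (-½ + √(4 - 7)/8)) = 9 + (189 + (-½ + √(-3)/8)) = 9 + (189 + (-½ + (I*√3)/8)) = 9 + (189 + (-½ + I*√3/8)) = 9 + (377/2 + I*√3/8) = 395/2 + I*√3/8 ≈ 197.5 + 0.21651*I)
U - 1*78 = (395/2 + I*√3/8) - 1*78 = (395/2 + I*√3/8) - 78 = 239/2 + I*√3/8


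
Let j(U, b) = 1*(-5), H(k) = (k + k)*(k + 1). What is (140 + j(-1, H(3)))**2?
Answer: 18225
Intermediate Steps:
H(k) = 2*k*(1 + k) (H(k) = (2*k)*(1 + k) = 2*k*(1 + k))
j(U, b) = -5
(140 + j(-1, H(3)))**2 = (140 - 5)**2 = 135**2 = 18225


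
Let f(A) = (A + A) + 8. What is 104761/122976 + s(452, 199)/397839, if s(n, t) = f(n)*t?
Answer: 21332226589/16308216288 ≈ 1.3081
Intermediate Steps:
f(A) = 8 + 2*A (f(A) = 2*A + 8 = 8 + 2*A)
s(n, t) = t*(8 + 2*n) (s(n, t) = (8 + 2*n)*t = t*(8 + 2*n))
104761/122976 + s(452, 199)/397839 = 104761/122976 + (2*199*(4 + 452))/397839 = 104761*(1/122976) + (2*199*456)*(1/397839) = 104761/122976 + 181488*(1/397839) = 104761/122976 + 60496/132613 = 21332226589/16308216288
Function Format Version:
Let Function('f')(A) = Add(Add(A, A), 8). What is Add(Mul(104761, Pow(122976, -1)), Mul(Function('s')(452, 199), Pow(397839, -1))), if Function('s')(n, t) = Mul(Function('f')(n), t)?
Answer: Rational(21332226589, 16308216288) ≈ 1.3081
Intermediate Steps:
Function('f')(A) = Add(8, Mul(2, A)) (Function('f')(A) = Add(Mul(2, A), 8) = Add(8, Mul(2, A)))
Function('s')(n, t) = Mul(t, Add(8, Mul(2, n))) (Function('s')(n, t) = Mul(Add(8, Mul(2, n)), t) = Mul(t, Add(8, Mul(2, n))))
Add(Mul(104761, Pow(122976, -1)), Mul(Function('s')(452, 199), Pow(397839, -1))) = Add(Mul(104761, Pow(122976, -1)), Mul(Mul(2, 199, Add(4, 452)), Pow(397839, -1))) = Add(Mul(104761, Rational(1, 122976)), Mul(Mul(2, 199, 456), Rational(1, 397839))) = Add(Rational(104761, 122976), Mul(181488, Rational(1, 397839))) = Add(Rational(104761, 122976), Rational(60496, 132613)) = Rational(21332226589, 16308216288)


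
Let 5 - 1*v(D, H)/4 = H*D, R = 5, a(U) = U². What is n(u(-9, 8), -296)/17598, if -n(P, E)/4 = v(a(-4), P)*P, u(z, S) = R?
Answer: 1000/2933 ≈ 0.34095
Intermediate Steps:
u(z, S) = 5
v(D, H) = 20 - 4*D*H (v(D, H) = 20 - 4*H*D = 20 - 4*D*H)
n(P, E) = -4*P*(20 - 64*P) (n(P, E) = -4*(20 - 4*(-4)²*P)*P = -4*(20 - 4*16*P)*P = -4*(20 - 64*P)*P = -4*P*(20 - 64*P))
n(u(-9, 8), -296)/17598 = (16*5*(-5 + 16*5))/17598 = (16*5*(-5 + 80))*(1/17598) = (16*5*75)*(1/17598) = 6000*(1/17598) = 1000/2933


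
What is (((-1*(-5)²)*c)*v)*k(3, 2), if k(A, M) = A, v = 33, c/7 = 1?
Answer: -17325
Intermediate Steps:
c = 7 (c = 7*1 = 7)
(((-1*(-5)²)*c)*v)*k(3, 2) = ((-1*(-5)²*7)*33)*3 = ((-1*25*7)*33)*3 = (-25*7*33)*3 = -175*33*3 = -5775*3 = -17325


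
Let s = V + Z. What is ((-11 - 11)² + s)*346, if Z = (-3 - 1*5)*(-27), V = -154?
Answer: 188916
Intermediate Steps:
Z = 216 (Z = (-3 - 5)*(-27) = -8*(-27) = 216)
s = 62 (s = -154 + 216 = 62)
((-11 - 11)² + s)*346 = ((-11 - 11)² + 62)*346 = ((-22)² + 62)*346 = (484 + 62)*346 = 546*346 = 188916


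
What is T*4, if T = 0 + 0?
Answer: 0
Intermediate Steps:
T = 0
T*4 = 0*4 = 0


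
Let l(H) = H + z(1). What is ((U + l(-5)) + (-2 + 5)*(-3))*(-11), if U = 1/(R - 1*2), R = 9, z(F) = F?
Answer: 990/7 ≈ 141.43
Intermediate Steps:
l(H) = 1 + H (l(H) = H + 1 = 1 + H)
U = 1/7 (U = 1/(9 - 1*2) = 1/(9 - 2) = 1/7 ≈ 0.14286)
((U + l(-5)) + (-2 + 5)*(-3))*(-11) = ((1/7 + (1 - 5)) + (-2 + 5)*(-3))*(-11) = ((1/7 - 4) + 3*(-3))*(-11) = (-27/7 - 9)*(-11) = -90/7*(-11) = 990/7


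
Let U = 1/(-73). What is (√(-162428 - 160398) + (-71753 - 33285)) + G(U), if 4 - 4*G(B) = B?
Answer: -30670803/292 + I*√322826 ≈ -1.0504e+5 + 568.18*I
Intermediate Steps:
U = -1/73 ≈ -0.013699
G(B) = 1 - B/4
(√(-162428 - 160398) + (-71753 - 33285)) + G(U) = (√(-162428 - 160398) + (-71753 - 33285)) + (1 - ¼*(-1/73)) = (√(-322826) - 105038) + (1 + 1/292) = (I*√322826 - 105038) + 293/292 = (-105038 + I*√322826) + 293/292 = -30670803/292 + I*√322826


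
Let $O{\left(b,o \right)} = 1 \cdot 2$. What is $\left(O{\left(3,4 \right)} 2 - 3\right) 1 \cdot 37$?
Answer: $37$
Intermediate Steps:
$O{\left(b,o \right)} = 2$
$\left(O{\left(3,4 \right)} 2 - 3\right) 1 \cdot 37 = \left(2 \cdot 2 - 3\right) 1 \cdot 37 = \left(4 - 3\right) 1 \cdot 37 = 1 \cdot 1 \cdot 37 = 1 \cdot 37 = 37$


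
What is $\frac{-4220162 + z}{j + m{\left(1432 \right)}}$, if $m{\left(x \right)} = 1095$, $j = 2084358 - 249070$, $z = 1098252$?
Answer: $- \frac{3121910}{1836383} \approx -1.7$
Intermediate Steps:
$j = 1835288$
$\frac{-4220162 + z}{j + m{\left(1432 \right)}} = \frac{-4220162 + 1098252}{1835288 + 1095} = - \frac{3121910}{1836383}$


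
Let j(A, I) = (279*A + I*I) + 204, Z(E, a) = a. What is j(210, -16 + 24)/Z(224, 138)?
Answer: 29429/69 ≈ 426.51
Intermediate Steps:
j(A, I) = 204 + I**2 + 279*A (j(A, I) = (279*A + I**2) + 204 = (I**2 + 279*A) + 204 = 204 + I**2 + 279*A)
j(210, -16 + 24)/Z(224, 138) = (204 + (-16 + 24)**2 + 279*210)/138 = (204 + 8**2 + 58590)*(1/138) = (204 + 64 + 58590)*(1/138) = 58858*(1/138) = 29429/69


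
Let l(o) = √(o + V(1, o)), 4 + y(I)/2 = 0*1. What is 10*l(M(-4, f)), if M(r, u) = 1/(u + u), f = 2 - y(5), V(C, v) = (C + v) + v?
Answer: √115 ≈ 10.724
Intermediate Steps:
V(C, v) = C + 2*v
y(I) = -8 (y(I) = -8 + 2*(0*1) = -8 + 2*0 = -8 + 0 = -8)
f = 10 (f = 2 - 1*(-8) = 2 + 8 = 10)
M(r, u) = 1/(2*u)
l(o) = √(1 + 3*o) (l(o) = √(o + (1 + 2*o)) = √(1 + 3*o))
10*l(M(-4, f)) = 10*√(1 + 3*((½)/10)) = 10*√(1 + 3*((½)*(⅒))) = 10*√(1 + 3*(1/20)) = 10*√(1 + 3/20) = 10*√(23/20) = 10*(√115/10) = √115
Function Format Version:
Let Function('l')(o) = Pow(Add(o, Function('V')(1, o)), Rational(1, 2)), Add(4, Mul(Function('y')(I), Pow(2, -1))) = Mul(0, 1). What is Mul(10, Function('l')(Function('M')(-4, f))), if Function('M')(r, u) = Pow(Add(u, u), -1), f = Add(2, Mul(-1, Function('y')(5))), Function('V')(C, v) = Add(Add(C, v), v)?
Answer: Pow(115, Rational(1, 2)) ≈ 10.724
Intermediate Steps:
Function('V')(C, v) = Add(C, Mul(2, v))
Function('y')(I) = -8 (Function('y')(I) = Add(-8, Mul(2, Mul(0, 1))) = Add(-8, Mul(2, 0)) = Add(-8, 0) = -8)
f = 10 (f = Add(2, Mul(-1, -8)) = Add(2, 8) = 10)
Function('M')(r, u) = Mul(Rational(1, 2), Pow(u, -1)) (Function('M')(r, u) = Pow(Mul(2, u), -1) = Mul(Rational(1, 2), Pow(u, -1)))
Function('l')(o) = Pow(Add(1, Mul(3, o)), Rational(1, 2)) (Function('l')(o) = Pow(Add(o, Add(1, Mul(2, o))), Rational(1, 2)) = Pow(Add(1, Mul(3, o)), Rational(1, 2)))
Mul(10, Function('l')(Function('M')(-4, f))) = Mul(10, Pow(Add(1, Mul(3, Mul(Rational(1, 2), Pow(10, -1)))), Rational(1, 2))) = Mul(10, Pow(Add(1, Mul(3, Mul(Rational(1, 2), Rational(1, 10)))), Rational(1, 2))) = Mul(10, Pow(Add(1, Mul(3, Rational(1, 20))), Rational(1, 2))) = Mul(10, Pow(Add(1, Rational(3, 20)), Rational(1, 2))) = Mul(10, Pow(Rational(23, 20), Rational(1, 2))) = Mul(10, Mul(Rational(1, 10), Pow(115, Rational(1, 2)))) = Pow(115, Rational(1, 2))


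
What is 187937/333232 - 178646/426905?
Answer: 20700681113/142258406960 ≈ 0.14551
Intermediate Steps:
187937/333232 - 178646/426905 = 20700681113/142258406960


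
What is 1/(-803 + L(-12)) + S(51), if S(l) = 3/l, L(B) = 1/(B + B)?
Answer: 18865/327641 ≈ 0.057578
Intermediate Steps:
L(B) = 1/(2*B)
1/(-803 + L(-12)) + S(51) = 1/(-803 + (½)/(-12)) + 3/51 = 1/(-803 + (½)*(-1/12)) + 3*(1/51) = 1/(-803 - 1/24) + 1/17 = 1/(-19273/24) + 1/17 = -24/19273 + 1/17 = 18865/327641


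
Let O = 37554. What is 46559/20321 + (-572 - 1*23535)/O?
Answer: 1258598339/763134834 ≈ 1.6492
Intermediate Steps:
46559/20321 + (-572 - 1*23535)/O = 46559/20321 + (-572 - 1*23535)/37554 = 46559*(1/20321) + (-572 - 23535)*(1/37554) = 46559/20321 - 24107*1/37554 = 46559/20321 - 24107/37554 = 1258598339/763134834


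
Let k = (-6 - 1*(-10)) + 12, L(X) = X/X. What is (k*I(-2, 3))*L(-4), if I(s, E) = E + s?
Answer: 16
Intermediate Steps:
L(X) = 1
k = 16 (k = (-6 + 10) + 12 = 4 + 12 = 16)
(k*I(-2, 3))*L(-4) = (16*(3 - 2))*1 = (16*1)*1 = 16*1 = 16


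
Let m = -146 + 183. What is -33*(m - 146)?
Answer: 3597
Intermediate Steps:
m = 37
-33*(m - 146) = -33*(37 - 146) = -33*(-109) = 3597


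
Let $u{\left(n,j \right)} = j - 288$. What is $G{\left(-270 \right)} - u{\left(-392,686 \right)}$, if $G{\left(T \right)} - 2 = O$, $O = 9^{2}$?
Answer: $-315$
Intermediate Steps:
$u{\left(n,j \right)} = -288 + j$ ($u{\left(n,j \right)} = j - 288 = -288 + j$)
$O = 81$
$G{\left(T \right)} = 83$ ($G{\left(T \right)} = 2 + 81 = 83$)
$G{\left(-270 \right)} - u{\left(-392,686 \right)} = 83 - \left(-288 + 686\right) = 83 - 398 = -315$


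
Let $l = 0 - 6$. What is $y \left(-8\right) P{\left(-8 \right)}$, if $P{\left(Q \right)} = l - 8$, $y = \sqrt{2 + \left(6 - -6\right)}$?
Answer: $112 \sqrt{14} \approx 419.07$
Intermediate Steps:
$l = -6$ ($l = 0 - 6 = -6$)
$y = \sqrt{14}$ ($y = \sqrt{2 + \left(6 + 6\right)} = \sqrt{2 + 12} = \sqrt{14} \approx 3.7417$)
$P{\left(Q \right)} = -14$ ($P{\left(Q \right)} = -6 - 8 = -14$)
$y \left(-8\right) P{\left(-8 \right)} = \sqrt{14} \left(-8\right) \left(-14\right) = - 8 \sqrt{14} \left(-14\right) = 112 \sqrt{14}$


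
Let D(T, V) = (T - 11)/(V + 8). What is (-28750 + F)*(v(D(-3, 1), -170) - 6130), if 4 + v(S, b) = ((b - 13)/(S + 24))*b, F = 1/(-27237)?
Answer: 375509608090789/2750937 ≈ 1.3650e+8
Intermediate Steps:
F = -1/27237 ≈ -3.6715e-5
D(T, V) = (-11 + T)/(8 + V)
v(S, b) = -4 + b*(-13 + b)/(24 + S) (v(S, b) = -4 + ((b - 13)/(S + 24))*b = -4 + ((-13 + b)/(24 + S))*b = -4 + b*(-13 + b)/(24 + S))
(-28750 + F)*(v(D(-3, 1), -170) - 6130) = (-28750 - 1/27237)*((-96 + (-170)² - 13*(-170) - 4*(-11 - 3)/(8 + 1))/(24 + (-11 - 3)/(8 + 1)) - 6130) = -783063751*((-96 + 28900 + 2210 - 4*(-14)/9)/(24 - 14/9) - 6130)/27237 = -783063751*((-96 + 28900 + 2210 - 4*(-14)/9)/(24 + (⅑)*(-14)) - 6130)/27237 = -783063751*((-96 + 28900 + 2210 - 4*(-14/9))/(24 - 14/9) - 6130)/27237 = -783063751*((-96 + 28900 + 2210 + 56/9)/(202/9) - 6130)/27237 = -783063751*((9/202)*(279182/9) - 6130)/27237 = -783063751*(139591/101 - 6130)/27237 = -783063751/27237*(-479539/101) = 375509608090789/2750937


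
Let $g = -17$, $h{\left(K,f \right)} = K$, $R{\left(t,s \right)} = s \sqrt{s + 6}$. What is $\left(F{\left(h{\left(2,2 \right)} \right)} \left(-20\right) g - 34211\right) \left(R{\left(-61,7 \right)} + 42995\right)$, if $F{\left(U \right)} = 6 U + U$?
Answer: $-1266245745 - 206157 \sqrt{13} \approx -1.267 \cdot 10^{9}$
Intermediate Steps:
$R{\left(t,s \right)} = s \sqrt{6 + s}$
$F{\left(U \right)} = 7 U$
$\left(F{\left(h{\left(2,2 \right)} \right)} \left(-20\right) g - 34211\right) \left(R{\left(-61,7 \right)} + 42995\right) = \left(7 \cdot 2 \left(-20\right) \left(-17\right) - 34211\right) \left(7 \sqrt{6 + 7} + 42995\right) = \left(14 \left(-20\right) \left(-17\right) - 34211\right) \left(7 \sqrt{13} + 42995\right) = \left(\left(-280\right) \left(-17\right) - 34211\right) \left(42995 + 7 \sqrt{13}\right) = \left(4760 - 34211\right) \left(42995 + 7 \sqrt{13}\right) = - 29451 \left(42995 + 7 \sqrt{13}\right) = -1266245745 - 206157 \sqrt{13}$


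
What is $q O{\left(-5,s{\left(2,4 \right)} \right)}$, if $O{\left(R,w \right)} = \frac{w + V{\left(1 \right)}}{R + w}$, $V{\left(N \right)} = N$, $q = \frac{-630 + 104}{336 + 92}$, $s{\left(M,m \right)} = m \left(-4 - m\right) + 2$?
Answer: $- \frac{7627}{7490} \approx -1.0183$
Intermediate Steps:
$s{\left(M,m \right)} = 2 + m \left(-4 - m\right)$
$q = - \frac{263}{214}$ ($q = - \frac{526}{428} = \left(-526\right) \frac{1}{428} = - \frac{263}{214} \approx -1.229$)
$O{\left(R,w \right)} = \frac{1 + w}{R + w}$ ($O{\left(R,w \right)} = \frac{w + 1}{R + w} = \frac{1 + w}{R + w}$)
$q O{\left(-5,s{\left(2,4 \right)} \right)} = - \frac{263 \frac{1 - 30}{-5 - 30}}{214} = - \frac{263 \frac{1}{-35} \left(-29\right)}{214} = - \frac{263 \left(\left(- \frac{1}{35}\right) \left(-29\right)\right)}{214} = \left(- \frac{263}{214}\right) \frac{29}{35} = - \frac{7627}{7490}$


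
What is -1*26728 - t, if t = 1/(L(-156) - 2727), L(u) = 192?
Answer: -67755479/2535 ≈ -26728.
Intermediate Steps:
t = -1/2535 (t = 1/(192 - 2727) = 1/(-2535) = -1/2535 ≈ -0.00039448)
-1*26728 - t = -1*26728 - 1*(-1/2535) = -26728 + 1/2535 = -67755479/2535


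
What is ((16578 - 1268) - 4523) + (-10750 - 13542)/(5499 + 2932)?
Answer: 90920905/8431 ≈ 10784.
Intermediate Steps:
((16578 - 1268) - 4523) + (-10750 - 13542)/(5499 + 2932) = (15310 - 4523) - 24292/8431 = 10787 - 24292*1/8431 = 10787 - 24292/8431 = 90920905/8431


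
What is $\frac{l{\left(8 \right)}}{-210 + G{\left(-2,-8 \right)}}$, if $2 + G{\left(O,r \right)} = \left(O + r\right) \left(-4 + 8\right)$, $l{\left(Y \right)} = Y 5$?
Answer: $- \frac{10}{63} \approx -0.15873$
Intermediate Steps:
$l{\left(Y \right)} = 5 Y$
$G{\left(O,r \right)} = -2 + 4 O + 4 r$ ($G{\left(O,r \right)} = -2 + \left(O + r\right) \left(-4 + 8\right) = -2 + \left(O + r\right) 4 = -2 + \left(4 O + 4 r\right) = -2 + 4 O + 4 r$)
$\frac{l{\left(8 \right)}}{-210 + G{\left(-2,-8 \right)}} = \frac{5 \cdot 8}{-210 + \left(-2 + 4 \left(-2\right) + 4 \left(-8\right)\right)} = \frac{1}{-210 - 42} \cdot 40 = \frac{1}{-252} \cdot 40 = \left(- \frac{1}{252}\right) 40 = - \frac{10}{63}$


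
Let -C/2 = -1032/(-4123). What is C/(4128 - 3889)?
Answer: -2064/985397 ≈ -0.0020946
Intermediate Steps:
C = -2064/4123 (C = -(-2064)/(-4123) = -(-2064)*(-1)/4123 = -2*1032/4123 = -2064/4123 ≈ -0.50061)
C/(4128 - 3889) = -2064/(4123*(4128 - 3889)) = -2064/4123/239 = -2064/4123*1/239 = -2064/985397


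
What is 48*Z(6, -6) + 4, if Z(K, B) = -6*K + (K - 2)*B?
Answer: -2876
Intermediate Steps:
Z(K, B) = -6*K + B*(-2 + K) (Z(K, B) = -6*K + (-2 + K)*B = -6*K + B*(-2 + K))
48*Z(6, -6) + 4 = 48*(-6*6 - 2*(-6) - 6*6) + 4 = 48*(-36 + 12 - 36) + 4 = 48*(-60) + 4 = -2880 + 4 = -2876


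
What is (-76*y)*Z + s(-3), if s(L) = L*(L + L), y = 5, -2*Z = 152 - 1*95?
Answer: 10848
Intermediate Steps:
Z = -57/2 (Z = -(152 - 1*95)/2 = -(152 - 95)/2 = -½*57 = -57/2 ≈ -28.500)
s(L) = 2*L² (s(L) = L*(2*L) = 2*L²)
(-76*y)*Z + s(-3) = -76*5*(-57/2) + 2*(-3)² = -380*(-57/2) + 2*9 = 10830 + 18 = 10848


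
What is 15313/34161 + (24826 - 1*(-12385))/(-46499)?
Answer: -559125784/1588452339 ≈ -0.35199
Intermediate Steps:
15313/34161 + (24826 - 1*(-12385))/(-46499) = 15313*(1/34161) + (24826 + 12385)*(-1/46499) = 15313/34161 + 37211*(-1/46499) = 15313/34161 - 37211/46499 = -559125784/1588452339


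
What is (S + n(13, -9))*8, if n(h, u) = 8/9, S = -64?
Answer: -4544/9 ≈ -504.89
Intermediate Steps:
n(h, u) = 8/9 (n(h, u) = 8*(⅑) = 8/9)
(S + n(13, -9))*8 = (-64 + 8/9)*8 = -568/9*8 = -4544/9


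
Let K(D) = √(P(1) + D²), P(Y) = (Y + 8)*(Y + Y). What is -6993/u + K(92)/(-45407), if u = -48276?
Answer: 259/1788 - √8482/45407 ≈ 0.14283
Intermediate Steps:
P(Y) = 2*Y*(8 + Y) (P(Y) = (8 + Y)*(2*Y) = 2*Y*(8 + Y))
K(D) = √(18 + D²) (K(D) = √(2*1*(8 + 1) + D²) = √(2*1*9 + D²) = √(18 + D²))
-6993/u + K(92)/(-45407) = -6993/(-48276) + √(18 + 92²)/(-45407) = -6993*(-1/48276) + √(18 + 8464)*(-1/45407) = 259/1788 + √8482*(-1/45407) = 259/1788 - √8482/45407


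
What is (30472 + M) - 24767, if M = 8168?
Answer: 13873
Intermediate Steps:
(30472 + M) - 24767 = (30472 + 8168) - 24767 = 38640 - 24767 = 13873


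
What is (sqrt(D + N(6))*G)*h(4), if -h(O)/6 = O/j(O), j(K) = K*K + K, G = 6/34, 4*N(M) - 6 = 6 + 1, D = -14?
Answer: -9*I*sqrt(43)/85 ≈ -0.69432*I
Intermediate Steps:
N(M) = 13/4 (N(M) = 3/2 + (6 + 1)/4 = 3/2 + (1/4)*7 = 3/2 + 7/4 = 13/4)
G = 3/17 (G = 6*(1/34) = 3/17 ≈ 0.17647)
j(K) = K + K**2 (j(K) = K**2 + K = K + K**2)
h(O) = -6/(1 + O) (h(O) = -6*O/(O*(1 + O)) = -6*O*1/(O*(1 + O)) = -6/(1 + O))
(sqrt(D + N(6))*G)*h(4) = (sqrt(-14 + 13/4)*(3/17))*(-6/(1 + 4)) = (sqrt(-43/4)*(3/17))*(-6/5) = ((I*sqrt(43)/2)*(3/17))*(-6*1/5) = (3*I*sqrt(43)/34)*(-6/5) = -9*I*sqrt(43)/85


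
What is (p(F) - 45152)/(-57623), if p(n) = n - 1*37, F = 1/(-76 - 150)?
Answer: 10212715/13022798 ≈ 0.78422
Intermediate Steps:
F = -1/226 (F = 1/(-226) = -1/226 ≈ -0.0044248)
p(n) = -37 + n (p(n) = n - 37 = -37 + n)
(p(F) - 45152)/(-57623) = ((-37 - 1/226) - 45152)/(-57623) = (-8363/226 - 45152)*(-1/57623) = -10212715/226*(-1/57623) = 10212715/13022798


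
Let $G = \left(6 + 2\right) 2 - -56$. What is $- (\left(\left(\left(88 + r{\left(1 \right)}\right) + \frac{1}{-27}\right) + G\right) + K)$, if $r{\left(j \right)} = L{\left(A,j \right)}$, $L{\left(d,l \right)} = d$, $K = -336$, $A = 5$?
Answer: $\frac{4618}{27} \approx 171.04$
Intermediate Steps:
$r{\left(j \right)} = 5$
$G = 72$ ($G = 8 \cdot 2 + 56 = 16 + 56 = 72$)
$- (\left(\left(\left(88 + r{\left(1 \right)}\right) + \frac{1}{-27}\right) + G\right) + K) = - (\left(\left(\left(88 + 5\right) + \frac{1}{-27}\right) + 72\right) - 336) = - (\left(\left(93 - \frac{1}{27}\right) + 72\right) - 336) = - (\left(\frac{2510}{27} + 72\right) - 336) = - (\frac{4454}{27} - 336) = \left(-1\right) \left(- \frac{4618}{27}\right) = \frac{4618}{27}$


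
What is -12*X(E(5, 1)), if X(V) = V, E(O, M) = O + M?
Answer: -72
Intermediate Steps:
E(O, M) = M + O
-12*X(E(5, 1)) = -12*(1 + 5) = -12*6 = -72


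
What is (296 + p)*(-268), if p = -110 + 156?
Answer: -91656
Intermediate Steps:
p = 46
(296 + p)*(-268) = (296 + 46)*(-268) = 342*(-268) = -91656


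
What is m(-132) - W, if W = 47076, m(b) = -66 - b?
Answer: -47010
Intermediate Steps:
m(-132) - W = (-66 - 1*(-132)) - 1*47076 = (-66 + 132) - 47076 = 66 - 47076 = -47010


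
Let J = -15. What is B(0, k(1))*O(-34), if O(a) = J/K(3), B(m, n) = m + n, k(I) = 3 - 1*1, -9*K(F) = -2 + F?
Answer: 270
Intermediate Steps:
K(F) = 2/9 - F/9 (K(F) = -(-2 + F)/9 = 2/9 - F/9)
k(I) = 2 (k(I) = 3 - 1 = 2)
O(a) = 135 (O(a) = -15/(2/9 - 1/9*3) = -15/(2/9 - 1/3) = -15/(-1/9) = -15*(-9) = 135)
B(0, k(1))*O(-34) = (0 + 2)*135 = 2*135 = 270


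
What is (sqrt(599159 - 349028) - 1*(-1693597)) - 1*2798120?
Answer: -1104523 + sqrt(250131) ≈ -1.1040e+6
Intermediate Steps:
(sqrt(599159 - 349028) - 1*(-1693597)) - 1*2798120 = (sqrt(250131) + 1693597) - 2798120 = (1693597 + sqrt(250131)) - 2798120 = -1104523 + sqrt(250131)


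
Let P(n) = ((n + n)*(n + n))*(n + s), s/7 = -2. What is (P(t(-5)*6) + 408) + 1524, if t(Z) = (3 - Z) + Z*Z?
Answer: 28856076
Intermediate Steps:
s = -14 (s = 7*(-2) = -14)
t(Z) = 3 + Z**2 - Z (t(Z) = (3 - Z) + Z**2 = 3 + Z**2 - Z)
P(n) = 4*n**2*(-14 + n) (P(n) = ((n + n)*(n + n))*(n - 14) = ((2*n)*(2*n))*(-14 + n) = (4*n**2)*(-14 + n) = 4*n**2*(-14 + n))
(P(t(-5)*6) + 408) + 1524 = (4*((3 + (-5)**2 - 1*(-5))*6)**2*(-14 + (3 + (-5)**2 - 1*(-5))*6) + 408) + 1524 = (4*((3 + 25 + 5)*6)**2*(-14 + (3 + 25 + 5)*6) + 408) + 1524 = (4*(33*6)**2*(-14 + 33*6) + 408) + 1524 = (4*198**2*(-14 + 198) + 408) + 1524 = (4*39204*184 + 408) + 1524 = (28854144 + 408) + 1524 = 28854552 + 1524 = 28856076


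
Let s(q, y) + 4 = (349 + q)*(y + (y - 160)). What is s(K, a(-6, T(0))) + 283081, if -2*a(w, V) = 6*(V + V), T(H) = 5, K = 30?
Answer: 199697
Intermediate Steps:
a(w, V) = -6*V (a(w, V) = -3*(V + V) = -3*2*V = -6*V)
s(q, y) = -4 + (-160 + 2*y)*(349 + q) (s(q, y) = -4 + (349 + q)*(y + (y - 160)) = -4 + (349 + q)*(y + (-160 + y)) = -4 + (349 + q)*(-160 + 2*y) = -4 + (-160 + 2*y)*(349 + q))
s(K, a(-6, T(0))) + 283081 = (-55844 - 160*30 + 698*(-6*5) + 2*30*(-6*5)) + 283081 = (-55844 - 4800 + 698*(-30) + 2*30*(-30)) + 283081 = (-55844 - 4800 - 20940 - 1800) + 283081 = -83384 + 283081 = 199697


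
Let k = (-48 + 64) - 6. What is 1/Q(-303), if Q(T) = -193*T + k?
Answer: 1/58489 ≈ 1.7097e-5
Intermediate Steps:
k = 10 (k = 16 - 6 = 10)
Q(T) = 10 - 193*T (Q(T) = -193*T + 10 = 10 - 193*T)
1/Q(-303) = 1/(10 - 193*(-303)) = 1/(10 + 58479) = 1/58489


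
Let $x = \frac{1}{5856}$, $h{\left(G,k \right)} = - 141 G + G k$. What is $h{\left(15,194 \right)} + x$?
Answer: $\frac{4655521}{5856} \approx 795.0$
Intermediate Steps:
$x = \frac{1}{5856} \approx 0.00017076$
$h{\left(15,194 \right)} + x = 15 \left(-141 + 194\right) + \frac{1}{5856} = 15 \cdot 53 + \frac{1}{5856} = 795 + \frac{1}{5856} = \frac{4655521}{5856}$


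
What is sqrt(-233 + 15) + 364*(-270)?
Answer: -98280 + I*sqrt(218) ≈ -98280.0 + 14.765*I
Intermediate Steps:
sqrt(-233 + 15) + 364*(-270) = sqrt(-218) - 98280 = I*sqrt(218) - 98280 = -98280 + I*sqrt(218)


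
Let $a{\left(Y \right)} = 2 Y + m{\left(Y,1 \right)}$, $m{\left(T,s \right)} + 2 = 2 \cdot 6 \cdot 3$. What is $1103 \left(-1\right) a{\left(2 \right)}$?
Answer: $-41914$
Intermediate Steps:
$m{\left(T,s \right)} = 34$ ($m{\left(T,s \right)} = -2 + 2 \cdot 6 \cdot 3 = -2 + 12 \cdot 3 = -2 + 36 = 34$)
$a{\left(Y \right)} = 34 + 2 Y$ ($a{\left(Y \right)} = 2 Y + 34 = 34 + 2 Y$)
$1103 \left(-1\right) a{\left(2 \right)} = 1103 \left(-1\right) \left(34 + 2 \cdot 2\right) = - 1103 \left(34 + 4\right) = \left(-1103\right) 38 = -41914$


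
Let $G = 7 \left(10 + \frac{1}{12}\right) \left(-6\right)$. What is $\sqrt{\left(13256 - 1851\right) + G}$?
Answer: $\frac{\sqrt{43926}}{2} \approx 104.79$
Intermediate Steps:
$G = - \frac{847}{2}$ ($G = 7 \left(10 + \frac{1}{12}\right) \left(-6\right) = 7 \cdot \frac{121}{12} \left(-6\right) = \frac{847}{12} \left(-6\right) = - \frac{847}{2} \approx -423.5$)
$\sqrt{\left(13256 - 1851\right) + G} = \sqrt{\left(13256 - 1851\right) - \frac{847}{2}} = \sqrt{11405 - \frac{847}{2}} = \sqrt{\frac{21963}{2}} = \frac{\sqrt{43926}}{2}$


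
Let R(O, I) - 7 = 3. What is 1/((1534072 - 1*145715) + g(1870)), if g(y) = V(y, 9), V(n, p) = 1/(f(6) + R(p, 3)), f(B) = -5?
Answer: 5/6941786 ≈ 7.2028e-7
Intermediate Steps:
R(O, I) = 10 (R(O, I) = 7 + 3 = 10)
V(n, p) = ⅕ (V(n, p) = 1/(-5 + 10) = 1/5 = ⅕)
g(y) = ⅕
1/((1534072 - 1*145715) + g(1870)) = 1/((1534072 - 1*145715) + ⅕) = 1/((1534072 - 145715) + ⅕) = 1/(1388357 + ⅕) = 1/(6941786/5) = 5/6941786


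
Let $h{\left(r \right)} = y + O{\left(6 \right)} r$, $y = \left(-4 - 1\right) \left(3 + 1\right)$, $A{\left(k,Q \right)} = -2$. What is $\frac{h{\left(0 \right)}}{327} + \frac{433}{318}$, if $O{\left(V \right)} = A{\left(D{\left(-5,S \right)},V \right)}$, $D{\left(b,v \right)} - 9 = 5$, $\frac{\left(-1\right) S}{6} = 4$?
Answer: $\frac{45077}{34662} \approx 1.3005$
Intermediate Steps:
$S = -24$ ($S = \left(-6\right) 4 = -24$)
$D{\left(b,v \right)} = 14$ ($D{\left(b,v \right)} = 9 + 5 = 14$)
$O{\left(V \right)} = -2$
$y = -20$ ($y = \left(-5\right) 4 = -20$)
$h{\left(r \right)} = -20 - 2 r$
$\frac{h{\left(0 \right)}}{327} + \frac{433}{318} = \frac{-20 - 0}{327} + \frac{433}{318} = \left(-20 + 0\right) \frac{1}{327} + 433 \cdot \frac{1}{318} = \left(-20\right) \frac{1}{327} + \frac{433}{318} = - \frac{20}{327} + \frac{433}{318} = \frac{45077}{34662}$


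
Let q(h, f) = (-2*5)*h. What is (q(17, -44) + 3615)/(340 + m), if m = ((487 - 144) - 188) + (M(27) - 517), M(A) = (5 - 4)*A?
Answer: 689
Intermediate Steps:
M(A) = A (M(A) = 1*A = A)
m = -335 (m = ((487 - 144) - 188) + (27 - 517) = (343 - 188) - 490 = 155 - 490 = -335)
q(h, f) = -10*h
(q(17, -44) + 3615)/(340 + m) = (-10*17 + 3615)/(340 - 335) = (-170 + 3615)/5 = 3445*(⅕) = 689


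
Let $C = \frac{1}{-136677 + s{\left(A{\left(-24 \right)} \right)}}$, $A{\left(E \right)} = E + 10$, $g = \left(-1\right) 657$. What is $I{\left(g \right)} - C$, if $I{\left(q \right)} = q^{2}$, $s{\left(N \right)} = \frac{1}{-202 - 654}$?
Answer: $\frac{50500996191793}{116995513} \approx 4.3165 \cdot 10^{5}$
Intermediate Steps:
$g = -657$
$A{\left(E \right)} = 10 + E$
$s{\left(N \right)} = - \frac{1}{856}$ ($s{\left(N \right)} = \frac{1}{-856} = - \frac{1}{856}$)
$C = - \frac{856}{116995513}$ ($C = \frac{1}{-136677 - \frac{1}{856}} = \frac{1}{- \frac{116995513}{856}} = - \frac{856}{116995513} \approx -7.3165 \cdot 10^{-6}$)
$I{\left(g \right)} - C = \left(-657\right)^{2} - - \frac{856}{116995513} = 431649 + \frac{856}{116995513} = \frac{50500996191793}{116995513}$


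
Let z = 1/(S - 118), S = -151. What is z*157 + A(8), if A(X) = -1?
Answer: -426/269 ≈ -1.5836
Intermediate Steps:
z = -1/269 (z = 1/(-151 - 118) = 1/(-269) = -1/269 ≈ -0.0037175)
z*157 + A(8) = -1/269*157 - 1 = -157/269 - 1 = -426/269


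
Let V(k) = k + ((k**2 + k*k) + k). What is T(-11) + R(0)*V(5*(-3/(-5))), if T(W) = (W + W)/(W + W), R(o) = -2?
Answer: -47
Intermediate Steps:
T(W) = 1 (T(W) = (2*W)/((2*W)) = (2*W)*(1/(2*W)) = 1)
V(k) = 2*k + 2*k**2 (V(k) = k + ((k**2 + k**2) + k) = k + (2*k**2 + k) = k + (k + 2*k**2) = 2*k + 2*k**2)
T(-11) + R(0)*V(5*(-3/(-5))) = 1 - 4*5*(-3/(-5))*(1 + 5*(-3/(-5))) = 1 - 4*5*(-3*(-1/5))*(1 + 5*(-3*(-1/5))) = 1 - 4*5*(3/5)*(1 + 5*(3/5)) = 1 - 4*3*(1 + 3) = 1 - 4*3*4 = 1 - 2*24 = 1 - 48 = -47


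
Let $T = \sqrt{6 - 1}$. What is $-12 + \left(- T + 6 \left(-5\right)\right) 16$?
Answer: $-492 - 16 \sqrt{5} \approx -527.78$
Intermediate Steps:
$T = \sqrt{5} \approx 2.2361$
$-12 + \left(- T + 6 \left(-5\right)\right) 16 = -12 + \left(- \sqrt{5} + 6 \left(-5\right)\right) 16 = -12 + \left(- \sqrt{5} - 30\right) 16 = -12 + \left(-30 - \sqrt{5}\right) 16 = -12 - \left(480 + 16 \sqrt{5}\right) = -492 - 16 \sqrt{5}$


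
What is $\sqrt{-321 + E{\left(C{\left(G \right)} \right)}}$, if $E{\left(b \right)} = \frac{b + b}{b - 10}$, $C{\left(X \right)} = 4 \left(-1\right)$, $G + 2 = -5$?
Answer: $\frac{i \sqrt{15701}}{7} \approx 17.901 i$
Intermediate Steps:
$G = -7$ ($G = -2 - 5 = -7$)
$C{\left(X \right)} = -4$
$E{\left(b \right)} = \frac{2 b}{-10 + b}$
$\sqrt{-321 + E{\left(C{\left(G \right)} \right)}} = \sqrt{-321 + 2 \left(-4\right) \frac{1}{-10 - 4}} = \sqrt{-321 + 2 \left(-4\right) \frac{1}{-14}} = \sqrt{-321 + 2 \left(-4\right) \left(- \frac{1}{14}\right)} = \sqrt{-321 + \frac{4}{7}} = \sqrt{- \frac{2243}{7}} = \frac{i \sqrt{15701}}{7}$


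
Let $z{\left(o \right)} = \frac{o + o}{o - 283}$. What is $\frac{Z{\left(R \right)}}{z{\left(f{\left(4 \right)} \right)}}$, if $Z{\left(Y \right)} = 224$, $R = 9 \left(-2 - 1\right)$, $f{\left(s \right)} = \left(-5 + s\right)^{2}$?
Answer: $-31584$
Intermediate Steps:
$R = -27$ ($R = 9 \left(-3\right) = -27$)
$z{\left(o \right)} = \frac{2 o}{-283 + o}$
$\frac{Z{\left(R \right)}}{z{\left(f{\left(4 \right)} \right)}} = \frac{224}{2 \left(-5 + 4\right)^{2} \frac{1}{-283 + \left(-5 + 4\right)^{2}}} = \frac{224}{2 \left(-1\right)^{2} \frac{1}{-283 + \left(-1\right)^{2}}} = \frac{224}{2 \cdot 1 \frac{1}{-283 + 1}} = \frac{224}{2 \cdot 1 \frac{1}{-282}} = \frac{224}{2 \cdot 1 \left(- \frac{1}{282}\right)} = \frac{224}{- \frac{1}{141}} = 224 \left(-141\right) = -31584$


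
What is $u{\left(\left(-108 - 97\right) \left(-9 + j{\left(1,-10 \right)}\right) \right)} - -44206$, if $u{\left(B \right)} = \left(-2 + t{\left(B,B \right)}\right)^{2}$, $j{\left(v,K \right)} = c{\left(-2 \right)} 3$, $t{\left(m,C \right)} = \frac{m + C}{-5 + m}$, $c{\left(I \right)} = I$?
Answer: $\frac{4166371295}{94249} \approx 44206.0$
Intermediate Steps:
$t{\left(m,C \right)} = \frac{C + m}{-5 + m}$
$j{\left(v,K \right)} = -6$ ($j{\left(v,K \right)} = \left(-2\right) 3 = -6$)
$u{\left(B \right)} = \left(-2 + \frac{2 B}{-5 + B}\right)^{2}$ ($u{\left(B \right)} = \left(-2 + \frac{B + B}{-5 + B}\right)^{2} = \left(-2 + \frac{2 B}{-5 + B}\right)^{2}$)
$u{\left(\left(-108 - 97\right) \left(-9 + j{\left(1,-10 \right)}\right) \right)} - -44206 = \frac{100}{\left(-5 + \left(-108 - 97\right) \left(-9 - 6\right)\right)^{2}} - -44206 = \frac{100}{\left(-5 - -3075\right)^{2}} + 44206 = \frac{100}{\left(-5 + 3075\right)^{2}} + 44206 = \frac{100}{9424900} + 44206 = 100 \cdot \frac{1}{9424900} + 44206 = \frac{1}{94249} + 44206 = \frac{4166371295}{94249}$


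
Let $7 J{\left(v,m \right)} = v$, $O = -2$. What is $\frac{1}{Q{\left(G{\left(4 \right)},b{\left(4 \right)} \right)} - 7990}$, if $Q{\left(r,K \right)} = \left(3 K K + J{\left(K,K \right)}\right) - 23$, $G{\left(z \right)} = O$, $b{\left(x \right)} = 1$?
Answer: $- \frac{7}{56069} \approx -0.00012485$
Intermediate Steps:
$G{\left(z \right)} = -2$
$J{\left(v,m \right)} = \frac{v}{7}$
$Q{\left(r,K \right)} = -23 + 3 K^{2} + \frac{K}{7}$ ($Q{\left(r,K \right)} = \left(3 K K + \frac{K}{7}\right) - 23 = \left(3 K^{2} + \frac{K}{7}\right) - 23 = -23 + 3 K^{2} + \frac{K}{7}$)
$\frac{1}{Q{\left(G{\left(4 \right)},b{\left(4 \right)} \right)} - 7990} = \frac{1}{\left(-23 + 3 \cdot 1^{2} + \frac{1}{7} \cdot 1\right) - 7990} = \frac{1}{\left(-23 + 3 \cdot 1 + \frac{1}{7}\right) - 7990} = \frac{1}{\left(-23 + 3 + \frac{1}{7}\right) - 7990} = \frac{1}{- \frac{139}{7} - 7990} = \frac{1}{- \frac{56069}{7}} = - \frac{7}{56069}$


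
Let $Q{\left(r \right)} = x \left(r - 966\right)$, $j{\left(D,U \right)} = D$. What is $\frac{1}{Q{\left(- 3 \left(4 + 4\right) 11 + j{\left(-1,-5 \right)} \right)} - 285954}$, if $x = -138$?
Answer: $- \frac{1}{116076} \approx -8.615 \cdot 10^{-6}$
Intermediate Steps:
$Q{\left(r \right)} = 133308 - 138 r$ ($Q{\left(r \right)} = - 138 \left(r - 966\right) = - 138 \left(-966 + r\right) = 133308 - 138 r$)
$\frac{1}{Q{\left(- 3 \left(4 + 4\right) 11 + j{\left(-1,-5 \right)} \right)} - 285954} = \frac{1}{\left(133308 - 138 \left(- 3 \left(4 + 4\right) 11 - 1\right)\right) - 285954} = \frac{1}{\left(133308 - 138 \left(\left(-3\right) 8 \cdot 11 - 1\right)\right) - 285954} = \frac{1}{\left(133308 - 138 \left(\left(-24\right) 11 - 1\right)\right) - 285954} = \frac{1}{\left(133308 - 138 \left(-264 - 1\right)\right) - 285954} = \frac{1}{\left(133308 - -36570\right) - 285954} = \frac{1}{\left(133308 + 36570\right) - 285954} = \frac{1}{169878 - 285954} = \frac{1}{-116076} = - \frac{1}{116076}$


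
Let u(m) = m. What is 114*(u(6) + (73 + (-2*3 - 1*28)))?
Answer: 5130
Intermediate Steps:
114*(u(6) + (73 + (-2*3 - 1*28))) = 114*(6 + (73 + (-2*3 - 1*28))) = 114*(6 + (73 + (-6 - 28))) = 114*(6 + (73 - 34)) = 114*(6 + 39) = 114*45 = 5130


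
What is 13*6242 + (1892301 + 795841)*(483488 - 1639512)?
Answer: -3107556586262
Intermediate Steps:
13*6242 + (1892301 + 795841)*(483488 - 1639512) = 81146 + 2688142*(-1156024) = 81146 - 3107556667408 = -3107556586262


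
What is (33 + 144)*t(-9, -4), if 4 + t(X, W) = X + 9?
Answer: -708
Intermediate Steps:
t(X, W) = 5 + X (t(X, W) = -4 + (X + 9) = -4 + (9 + X) = 5 + X)
(33 + 144)*t(-9, -4) = (33 + 144)*(5 - 9) = 177*(-4) = -708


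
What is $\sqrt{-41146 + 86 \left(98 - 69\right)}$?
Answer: $2 i \sqrt{9663} \approx 196.6 i$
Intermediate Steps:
$\sqrt{-41146 + 86 \left(98 - 69\right)} = \sqrt{-41146 + 86 \cdot 29} = \sqrt{-41146 + 2494} = \sqrt{-38652} = 2 i \sqrt{9663}$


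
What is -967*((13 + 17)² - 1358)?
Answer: 442886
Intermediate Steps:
-967*((13 + 17)² - 1358) = -967*(30² - 1358) = -967*(900 - 1358) = -967*(-458) = 442886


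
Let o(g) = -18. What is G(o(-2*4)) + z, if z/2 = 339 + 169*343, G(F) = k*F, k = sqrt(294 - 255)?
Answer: 116612 - 18*sqrt(39) ≈ 1.1650e+5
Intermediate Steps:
k = sqrt(39) ≈ 6.2450
G(F) = F*sqrt(39) (G(F) = sqrt(39)*F = F*sqrt(39))
z = 116612 (z = 2*(339 + 169*343) = 2*(339 + 57967) = 2*58306 = 116612)
G(o(-2*4)) + z = -18*sqrt(39) + 116612 = 116612 - 18*sqrt(39)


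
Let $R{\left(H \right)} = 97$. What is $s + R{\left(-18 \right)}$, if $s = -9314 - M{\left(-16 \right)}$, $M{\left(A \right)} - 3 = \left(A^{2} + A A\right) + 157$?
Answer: $-9889$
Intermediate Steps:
$M{\left(A \right)} = 160 + 2 A^{2}$ ($M{\left(A \right)} = 3 + \left(\left(A^{2} + A A\right) + 157\right) = 3 + \left(\left(A^{2} + A^{2}\right) + 157\right) = 3 + \left(2 A^{2} + 157\right) = 3 + \left(157 + 2 A^{2}\right) = 160 + 2 A^{2}$)
$s = -9986$ ($s = -9314 - \left(160 + 2 \left(-16\right)^{2}\right) = -9314 - \left(160 + 2 \cdot 256\right) = -9314 - \left(160 + 512\right) = -9314 - 672 = -9986$)
$s + R{\left(-18 \right)} = -9986 + 97 = -9889$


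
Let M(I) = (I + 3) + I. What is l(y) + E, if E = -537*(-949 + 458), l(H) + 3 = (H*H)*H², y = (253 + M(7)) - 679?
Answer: 27983196625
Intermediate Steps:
M(I) = 3 + 2*I (M(I) = (3 + I) + I = 3 + 2*I)
y = -409 (y = (253 + (3 + 2*7)) - 679 = (253 + (3 + 14)) - 679 = (253 + 17) - 679 = 270 - 679 = -409)
l(H) = -3 + H⁴ (l(H) = -3 + (H*H)*H² = -3 + H²*H² = -3 + H⁴)
E = 263667 (E = -537*(-491) = 263667)
l(y) + E = (-3 + (-409)⁴) + 263667 = (-3 + 27982932961) + 263667 = 27982932958 + 263667 = 27983196625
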